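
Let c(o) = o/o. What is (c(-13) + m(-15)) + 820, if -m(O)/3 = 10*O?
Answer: 1271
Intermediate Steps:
m(O) = -30*O
c(o) = 1
(c(-13) + m(-15)) + 820 = (1 - 30*(-15)) + 820 = (1 + 450) + 820 = 451 + 820 = 1271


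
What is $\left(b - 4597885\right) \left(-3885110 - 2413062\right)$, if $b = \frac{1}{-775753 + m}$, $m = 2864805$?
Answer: $\frac{15123833260724181317}{522263} \approx 2.8958 \cdot 10^{13}$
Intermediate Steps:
$b = \frac{1}{2089052}$ ($b = \frac{1}{-775753 + 2864805} = \frac{1}{2089052} \approx 4.7869 \cdot 10^{-7}$)
$\left(b - 4597885\right) \left(-3885110 - 2413062\right) = \left(\frac{1}{2089052} - 4597885\right) \left(-3885110 - 2413062\right) = \left(- \frac{9605220855019}{2089052}\right) \left(-6298172\right) = \frac{15123833260724181317}{522263}$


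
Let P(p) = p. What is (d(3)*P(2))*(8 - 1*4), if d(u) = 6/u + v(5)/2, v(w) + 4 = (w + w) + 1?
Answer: 44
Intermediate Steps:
v(w) = -3 + 2*w (v(w) = -4 + ((w + w) + 1) = -4 + (2*w + 1) = -4 + (1 + 2*w) = -3 + 2*w)
d(u) = 7/2 + 6/u (d(u) = 6/u + (-3 + 2*5)/2 = 6/u + (-3 + 10)*(1/2) = 6/u + 7*(1/2) = 6/u + 7/2 = 7/2 + 6/u)
(d(3)*P(2))*(8 - 1*4) = ((7/2 + 6/3)*2)*(8 - 1*4) = ((7/2 + 6*(1/3))*2)*(8 - 4) = ((7/2 + 2)*2)*4 = ((11/2)*2)*4 = 11*4 = 44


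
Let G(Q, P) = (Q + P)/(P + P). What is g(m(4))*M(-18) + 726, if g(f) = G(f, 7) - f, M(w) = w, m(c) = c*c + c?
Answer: 7359/7 ≈ 1051.3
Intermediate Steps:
m(c) = c + c² (m(c) = c² + c = c + c²)
G(Q, P) = (P + Q)/(2*P) (G(Q, P) = (P + Q)/((2*P)) = (P + Q)*(1/(2*P)) = (P + Q)/(2*P))
g(f) = ½ - 13*f/14 (g(f) = (½)*(7 + f)/7 - f = (½)*(⅐)*(7 + f) - f = (½ + f/14) - f = ½ - 13*f/14)
g(m(4))*M(-18) + 726 = (½ - 26*(1 + 4)/7)*(-18) + 726 = (½ - 26*5/7)*(-18) + 726 = (½ - 13/14*20)*(-18) + 726 = (½ - 130/7)*(-18) + 726 = -253/14*(-18) + 726 = 2277/7 + 726 = 7359/7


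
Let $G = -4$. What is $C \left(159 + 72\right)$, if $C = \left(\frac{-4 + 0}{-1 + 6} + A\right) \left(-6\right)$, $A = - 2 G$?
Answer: $- \frac{49896}{5} \approx -9979.2$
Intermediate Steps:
$A = 8$ ($A = \left(-2\right) \left(-4\right) = 8$)
$C = - \frac{216}{5}$ ($C = \left(\frac{-4 + 0}{-1 + 6} + 8\right) \left(-6\right) = \left(- \frac{4}{5} + 8\right) \left(-6\right) = \frac{36}{5} \left(-6\right) = - \frac{216}{5} \approx -43.2$)
$C \left(159 + 72\right) = - \frac{216 \left(159 + 72\right)}{5} = \left(- \frac{216}{5}\right) 231 = - \frac{49896}{5}$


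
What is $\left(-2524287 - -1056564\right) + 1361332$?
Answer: $-106391$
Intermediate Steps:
$\left(-2524287 - -1056564\right) + 1361332 = \left(-2524287 + \left(-342841 + 1399405\right)\right) + 1361332 = \left(-2524287 + 1056564\right) + 1361332 = -1467723 + 1361332 = -106391$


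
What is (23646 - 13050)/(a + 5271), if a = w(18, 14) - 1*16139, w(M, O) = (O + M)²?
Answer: -2649/2461 ≈ -1.0764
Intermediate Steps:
w(M, O) = (M + O)²
a = -15115 (a = (18 + 14)² - 1*16139 = 32² - 16139 = 1024 - 16139 = -15115)
(23646 - 13050)/(a + 5271) = (23646 - 13050)/(-15115 + 5271) = 10596/(-9844) = 10596*(-1/9844) = -2649/2461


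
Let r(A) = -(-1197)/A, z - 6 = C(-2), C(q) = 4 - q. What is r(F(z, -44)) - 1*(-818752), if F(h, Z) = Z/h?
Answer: 9002681/11 ≈ 8.1843e+5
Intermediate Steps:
z = 12 (z = 6 + (4 - 1*(-2)) = 6 + (4 + 2) = 6 + 6 = 12)
r(A) = 1197/A
r(F(z, -44)) - 1*(-818752) = 1197/((-44/12)) - 1*(-818752) = 1197/((-44*1/12)) + 818752 = 1197/(-11/3) + 818752 = 1197*(-3/11) + 818752 = -3591/11 + 818752 = 9002681/11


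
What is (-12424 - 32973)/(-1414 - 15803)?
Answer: 45397/17217 ≈ 2.6368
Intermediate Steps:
(-12424 - 32973)/(-1414 - 15803) = -45397/(-17217) = -45397*(-1/17217) = 45397/17217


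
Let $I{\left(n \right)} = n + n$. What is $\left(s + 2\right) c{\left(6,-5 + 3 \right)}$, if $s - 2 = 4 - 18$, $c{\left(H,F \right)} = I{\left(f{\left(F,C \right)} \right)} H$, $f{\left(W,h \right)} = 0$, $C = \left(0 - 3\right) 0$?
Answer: $0$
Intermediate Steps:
$C = 0$ ($C = \left(-3\right) 0 = 0$)
$I{\left(n \right)} = 2 n$
$c{\left(H,F \right)} = 0$ ($c{\left(H,F \right)} = 2 \cdot 0 H = 0 H = 0$)
$s = -12$ ($s = 2 + \left(4 - 18\right) = 2 - 14 = -12$)
$\left(s + 2\right) c{\left(6,-5 + 3 \right)} = \left(-12 + 2\right) 0 = \left(-10\right) 0 = 0$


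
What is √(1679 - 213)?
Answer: √1466 ≈ 38.288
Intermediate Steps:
√(1679 - 213) = √1466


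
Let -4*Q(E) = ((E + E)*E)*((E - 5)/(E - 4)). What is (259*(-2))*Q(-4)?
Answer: 4662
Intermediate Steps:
Q(E) = -E²*(-5 + E)/(2*(-4 + E)) (Q(E) = -(E + E)*E*(E - 5)/(E - 4)/4 = -(2*E)*E*(-5 + E)/(-4 + E)/4 = -2*E²*(-5 + E)/(-4 + E)/4 = -E²*(-5 + E)/(2*(-4 + E)))
(259*(-2))*Q(-4) = (259*(-2))*((½)*(-4)²*(5 - 1*(-4))/(-4 - 4)) = -259*16*(5 + 4)/(-8) = -259*16*(-1)*9/8 = -518*(-9) = 4662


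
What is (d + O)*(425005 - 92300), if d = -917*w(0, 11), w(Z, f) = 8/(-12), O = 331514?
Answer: 331499277080/3 ≈ 1.1050e+11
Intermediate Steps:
w(Z, f) = -2/3 (w(Z, f) = 8*(-1/12) = -2/3)
d = 1834/3 (d = -917*(-2/3) = 1834/3 ≈ 611.33)
(d + O)*(425005 - 92300) = (1834/3 + 331514)*(425005 - 92300) = (996376/3)*332705 = 331499277080/3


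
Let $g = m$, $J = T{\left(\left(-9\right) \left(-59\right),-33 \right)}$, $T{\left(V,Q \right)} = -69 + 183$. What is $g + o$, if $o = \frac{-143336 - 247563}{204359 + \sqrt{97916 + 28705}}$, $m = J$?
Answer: $\frac{4681038336899}{41762474260} + \frac{1172697 \sqrt{14069}}{41762474260} \approx 112.09$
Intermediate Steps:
$T{\left(V,Q \right)} = 114$
$J = 114$
$m = 114$
$g = 114$
$o = - \frac{390899}{204359 + 3 \sqrt{14069}}$ ($o = - \frac{390899}{204359 + \sqrt{126621}} = - \frac{390899}{204359 + 3 \sqrt{14069}} \approx -1.9095$)
$g + o = 114 - \left(\frac{79883728741}{41762474260} - \frac{1172697 \sqrt{14069}}{41762474260}\right) = \frac{4681038336899}{41762474260} + \frac{1172697 \sqrt{14069}}{41762474260}$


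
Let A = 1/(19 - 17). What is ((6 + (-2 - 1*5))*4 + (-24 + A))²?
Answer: 3025/4 ≈ 756.25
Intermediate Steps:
A = ½ (A = 1/2 = ½ ≈ 0.50000)
((6 + (-2 - 1*5))*4 + (-24 + A))² = ((6 + (-2 - 1*5))*4 + (-24 + ½))² = ((6 + (-2 - 5))*4 - 47/2)² = ((6 - 7)*4 - 47/2)² = (-1*4 - 47/2)² = (-4 - 47/2)² = (-55/2)² = 3025/4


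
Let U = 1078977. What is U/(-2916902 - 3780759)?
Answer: -1078977/6697661 ≈ -0.16110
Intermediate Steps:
U/(-2916902 - 3780759) = 1078977/(-2916902 - 3780759) = 1078977/(-6697661) = 1078977*(-1/6697661) = -1078977/6697661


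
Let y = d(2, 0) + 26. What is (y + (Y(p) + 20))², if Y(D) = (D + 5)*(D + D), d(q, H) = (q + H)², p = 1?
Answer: 3844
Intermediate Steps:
d(q, H) = (H + q)²
Y(D) = 2*D*(5 + D) (Y(D) = (5 + D)*(2*D) = 2*D*(5 + D))
y = 30 (y = (0 + 2)² + 26 = 2² + 26 = 4 + 26 = 30)
(y + (Y(p) + 20))² = (30 + (2*1*(5 + 1) + 20))² = (30 + (2*1*6 + 20))² = (30 + (12 + 20))² = (30 + 32)² = 62² = 3844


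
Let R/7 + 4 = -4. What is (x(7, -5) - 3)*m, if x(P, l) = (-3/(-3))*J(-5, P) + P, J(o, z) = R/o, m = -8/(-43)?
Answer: 608/215 ≈ 2.8279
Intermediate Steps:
R = -56 (R = -28 + 7*(-4) = -28 - 28 = -56)
m = 8/43 (m = -8*(-1/43) = 8/43 ≈ 0.18605)
J(o, z) = -56/o
x(P, l) = 56/5 + P (x(P, l) = (-3/(-3))*(-56/(-5)) + P = (-3*(-1/3))*(-56*(-1/5)) + P = 1*(56/5) + P = 56/5 + P)
(x(7, -5) - 3)*m = ((56/5 + 7) - 3)*(8/43) = (91/5 - 3)*(8/43) = (76/5)*(8/43) = 608/215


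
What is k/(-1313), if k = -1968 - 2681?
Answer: 4649/1313 ≈ 3.5407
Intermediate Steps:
k = -4649
k/(-1313) = -4649/(-1313) = -4649*(-1/1313) = 4649/1313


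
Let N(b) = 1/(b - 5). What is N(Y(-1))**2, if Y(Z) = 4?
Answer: 1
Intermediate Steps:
N(b) = 1/(-5 + b)
N(Y(-1))**2 = (1/(-5 + 4))**2 = (1/(-1))**2 = (-1)**2 = 1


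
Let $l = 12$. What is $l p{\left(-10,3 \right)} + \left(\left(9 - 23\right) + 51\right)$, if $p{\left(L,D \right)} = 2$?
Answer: $61$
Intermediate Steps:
$l p{\left(-10,3 \right)} + \left(\left(9 - 23\right) + 51\right) = 12 \cdot 2 + \left(\left(9 - 23\right) + 51\right) = 24 + \left(-14 + 51\right) = 24 + 37 = 61$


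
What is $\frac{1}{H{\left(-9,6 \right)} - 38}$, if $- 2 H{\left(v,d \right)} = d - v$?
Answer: $- \frac{2}{91} \approx -0.021978$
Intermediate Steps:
$H{\left(v,d \right)} = \frac{v}{2} - \frac{d}{2}$ ($H{\left(v,d \right)} = - \frac{d - v}{2} = \frac{v}{2} - \frac{d}{2}$)
$\frac{1}{H{\left(-9,6 \right)} - 38} = \frac{1}{\left(\frac{1}{2} \left(-9\right) - 3\right) - 38} = \frac{1}{\left(- \frac{9}{2} - 3\right) - 38} = \frac{1}{- \frac{15}{2} - 38} = \frac{1}{- \frac{91}{2}} = - \frac{2}{91}$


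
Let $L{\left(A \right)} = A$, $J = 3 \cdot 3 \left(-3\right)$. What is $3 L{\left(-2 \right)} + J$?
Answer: $-33$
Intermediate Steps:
$J = -27$ ($J = 9 \left(-3\right) = -27$)
$3 L{\left(-2 \right)} + J = 3 \left(-2\right) - 27 = -6 - 27 = -33$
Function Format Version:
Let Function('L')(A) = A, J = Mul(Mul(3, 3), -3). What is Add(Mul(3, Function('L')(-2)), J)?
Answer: -33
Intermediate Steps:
J = -27 (J = Mul(9, -3) = -27)
Add(Mul(3, Function('L')(-2)), J) = Add(Mul(3, -2), -27) = Add(-6, -27) = -33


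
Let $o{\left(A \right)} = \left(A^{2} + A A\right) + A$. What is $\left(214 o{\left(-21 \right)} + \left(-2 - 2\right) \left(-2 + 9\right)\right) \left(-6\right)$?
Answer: $-1105356$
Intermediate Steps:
$o{\left(A \right)} = A + 2 A^{2}$ ($o{\left(A \right)} = \left(A^{2} + A^{2}\right) + A = 2 A^{2} + A = A + 2 A^{2}$)
$\left(214 o{\left(-21 \right)} + \left(-2 - 2\right) \left(-2 + 9\right)\right) \left(-6\right) = \left(214 \left(- 21 \left(1 + 2 \left(-21\right)\right)\right) + \left(-2 - 2\right) \left(-2 + 9\right)\right) \left(-6\right) = \left(214 \left(- 21 \left(1 - 42\right)\right) + \left(-2 - 2\right) 7\right) \left(-6\right) = \left(214 \left(\left(-21\right) \left(-41\right)\right) - 28\right) \left(-6\right) = \left(214 \cdot 861 - 28\right) \left(-6\right) = \left(184254 - 28\right) \left(-6\right) = 184226 \left(-6\right) = -1105356$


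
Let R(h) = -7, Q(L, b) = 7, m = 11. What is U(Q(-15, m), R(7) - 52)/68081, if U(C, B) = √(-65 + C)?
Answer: I*√58/68081 ≈ 0.00011186*I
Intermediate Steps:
U(Q(-15, m), R(7) - 52)/68081 = √(-65 + 7)/68081 = √(-58)*(1/68081) = (I*√58)*(1/68081) = I*√58/68081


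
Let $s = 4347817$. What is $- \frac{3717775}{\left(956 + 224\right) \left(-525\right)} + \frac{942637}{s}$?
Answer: $\frac{669926758747}{107738905260} \approx 6.2181$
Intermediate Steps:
$- \frac{3717775}{\left(956 + 224\right) \left(-525\right)} + \frac{942637}{s} = - \frac{3717775}{\left(956 + 224\right) \left(-525\right)} + \frac{942637}{4347817} = - \frac{3717775}{1180 \left(-525\right)} + 942637 \cdot \frac{1}{4347817} = - \frac{3717775}{-619500} + \frac{942637}{4347817} = \left(-3717775\right) \left(- \frac{1}{619500}\right) + \frac{942637}{4347817} = \frac{148711}{24780} + \frac{942637}{4347817} = \frac{669926758747}{107738905260}$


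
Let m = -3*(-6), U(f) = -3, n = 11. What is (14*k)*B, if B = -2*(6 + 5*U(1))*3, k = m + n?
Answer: 21924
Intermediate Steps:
m = 18
k = 29 (k = 18 + 11 = 29)
B = 54 (B = -2*(6 + 5*(-3))*3 = -2*(6 - 15)*3 = -2*(-9)*3 = 18*3 = 54)
(14*k)*B = (14*29)*54 = 406*54 = 21924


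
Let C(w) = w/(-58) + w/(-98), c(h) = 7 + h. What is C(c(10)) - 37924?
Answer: -53890667/1421 ≈ -37924.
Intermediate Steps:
C(w) = -39*w/1421 (C(w) = w*(-1/58) + w*(-1/98) = -w/58 - w/98 = -39*w/1421)
C(c(10)) - 37924 = -39*(7 + 10)/1421 - 37924 = -39/1421*17 - 37924 = -663/1421 - 37924 = -53890667/1421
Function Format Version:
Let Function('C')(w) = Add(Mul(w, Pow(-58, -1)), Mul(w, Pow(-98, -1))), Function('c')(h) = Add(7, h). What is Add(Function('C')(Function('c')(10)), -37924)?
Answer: Rational(-53890667, 1421) ≈ -37924.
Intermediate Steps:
Function('C')(w) = Mul(Rational(-39, 1421), w) (Function('C')(w) = Add(Mul(w, Rational(-1, 58)), Mul(w, Rational(-1, 98))) = Add(Mul(Rational(-1, 58), w), Mul(Rational(-1, 98), w)) = Mul(Rational(-39, 1421), w))
Add(Function('C')(Function('c')(10)), -37924) = Add(Mul(Rational(-39, 1421), Add(7, 10)), -37924) = Add(Mul(Rational(-39, 1421), 17), -37924) = Add(Rational(-663, 1421), -37924) = Rational(-53890667, 1421)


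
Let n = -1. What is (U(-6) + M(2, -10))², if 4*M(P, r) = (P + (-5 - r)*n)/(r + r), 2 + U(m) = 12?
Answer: 644809/6400 ≈ 100.75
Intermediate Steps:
U(m) = 10 (U(m) = -2 + 12 = 10)
M(P, r) = (5 + P + r)/(8*r) (M(P, r) = ((P + (-5 - r)*(-1))/(r + r))/4 = ((P + (5 + r))/((2*r)))/4 = ((5 + P + r)*(1/(2*r)))/4 = ((5 + P + r)/(2*r))/4 = (5 + P + r)/(8*r))
(U(-6) + M(2, -10))² = (10 + (⅛)*(5 + 2 - 10)/(-10))² = (10 + (⅛)*(-⅒)*(-3))² = (10 + 3/80)² = (803/80)² = 644809/6400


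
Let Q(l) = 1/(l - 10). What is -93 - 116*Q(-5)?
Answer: -1279/15 ≈ -85.267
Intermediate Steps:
Q(l) = 1/(-10 + l)
-93 - 116*Q(-5) = -93 - 116/(-10 - 5) = -93 - 116/(-15) = -93 - 116*(-1/15) = -93 + 116/15 = -1279/15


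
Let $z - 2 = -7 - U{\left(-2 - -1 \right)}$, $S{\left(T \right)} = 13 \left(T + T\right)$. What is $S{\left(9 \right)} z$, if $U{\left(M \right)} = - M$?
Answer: $-1404$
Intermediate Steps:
$S{\left(T \right)} = 26 T$ ($S{\left(T \right)} = 13 \cdot 2 T = 26 T$)
$z = -6$ ($z = 2 - \left(7 - \left(-2 - -1\right)\right) = 2 - \left(7 - \left(-2 + 1\right)\right) = 2 - \left(7 - -1\right) = 2 - 8 = -6$)
$S{\left(9 \right)} z = 26 \cdot 9 \left(-6\right) = 234 \left(-6\right) = -1404$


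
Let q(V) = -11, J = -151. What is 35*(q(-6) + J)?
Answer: -5670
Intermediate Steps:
35*(q(-6) + J) = 35*(-11 - 151) = 35*(-162) = -5670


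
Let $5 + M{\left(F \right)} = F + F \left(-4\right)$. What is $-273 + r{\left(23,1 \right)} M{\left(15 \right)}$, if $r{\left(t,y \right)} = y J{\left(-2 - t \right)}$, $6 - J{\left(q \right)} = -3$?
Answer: $-723$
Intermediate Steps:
$J{\left(q \right)} = 9$ ($J{\left(q \right)} = 6 - -3 = 6 + 3 = 9$)
$r{\left(t,y \right)} = 9 y$ ($r{\left(t,y \right)} = y 9 = 9 y$)
$M{\left(F \right)} = -5 - 3 F$ ($M{\left(F \right)} = -5 + \left(F + F \left(-4\right)\right) = -5 + \left(F - 4 F\right) = -5 - 3 F$)
$-273 + r{\left(23,1 \right)} M{\left(15 \right)} = -273 + 9 \cdot 1 \left(-5 - 45\right) = -273 + 9 \left(-5 - 45\right) = -273 + 9 \left(-50\right) = -273 - 450 = -723$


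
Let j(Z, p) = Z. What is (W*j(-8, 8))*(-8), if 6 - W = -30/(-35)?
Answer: 2304/7 ≈ 329.14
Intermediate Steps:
W = 36/7 (W = 6 - (-30)/(-35) = 6 - (-30)*(-1)/35 = 6 - 1*6/7 = 6 - 6/7 = 36/7 ≈ 5.1429)
(W*j(-8, 8))*(-8) = ((36/7)*(-8))*(-8) = -288/7*(-8) = 2304/7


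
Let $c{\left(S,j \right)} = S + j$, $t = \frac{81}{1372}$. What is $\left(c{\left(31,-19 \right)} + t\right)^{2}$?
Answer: $\frac{273737025}{1882384} \approx 145.42$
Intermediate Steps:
$t = \frac{81}{1372}$ ($t = 81 \cdot \frac{1}{1372} = \frac{81}{1372} \approx 0.059038$)
$\left(c{\left(31,-19 \right)} + t\right)^{2} = \left(\left(31 - 19\right) + \frac{81}{1372}\right)^{2} = \left(12 + \frac{81}{1372}\right)^{2} = \left(\frac{16545}{1372}\right)^{2} = \frac{273737025}{1882384}$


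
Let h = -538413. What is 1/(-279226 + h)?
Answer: -1/817639 ≈ -1.2230e-6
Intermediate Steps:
1/(-279226 + h) = 1/(-279226 - 538413) = 1/(-817639) = -1/817639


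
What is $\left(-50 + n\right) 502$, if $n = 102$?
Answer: $26104$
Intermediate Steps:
$\left(-50 + n\right) 502 = \left(-50 + 102\right) 502 = 52 \cdot 502 = 26104$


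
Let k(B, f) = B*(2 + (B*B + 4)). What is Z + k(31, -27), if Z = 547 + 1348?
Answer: 31872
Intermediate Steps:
Z = 1895
k(B, f) = B*(6 + B²) (k(B, f) = B*(2 + (B² + 4)) = B*(2 + (4 + B²)) = B*(6 + B²))
Z + k(31, -27) = 1895 + 31*(6 + 31²) = 1895 + 31*(6 + 961) = 1895 + 31*967 = 1895 + 29977 = 31872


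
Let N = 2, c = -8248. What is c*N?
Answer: -16496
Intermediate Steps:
c*N = -8248*2 = -16496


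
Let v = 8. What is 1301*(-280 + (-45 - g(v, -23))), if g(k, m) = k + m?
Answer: -403310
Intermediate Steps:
1301*(-280 + (-45 - g(v, -23))) = 1301*(-280 + (-45 - (8 - 23))) = 1301*(-280 + (-45 - 1*(-15))) = 1301*(-280 + (-45 + 15)) = 1301*(-280 - 30) = 1301*(-310) = -403310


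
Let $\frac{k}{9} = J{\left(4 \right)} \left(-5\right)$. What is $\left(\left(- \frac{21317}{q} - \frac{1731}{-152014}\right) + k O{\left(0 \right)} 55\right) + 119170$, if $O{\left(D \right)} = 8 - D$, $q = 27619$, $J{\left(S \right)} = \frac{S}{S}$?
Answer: $\frac{417199234886471}{4198474666} \approx 99369.0$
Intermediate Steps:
$J{\left(S \right)} = 1$
$k = -45$ ($k = 9 \cdot 1 \left(-5\right) = 9 \left(-5\right) = -45$)
$\left(\left(- \frac{21317}{q} - \frac{1731}{-152014}\right) + k O{\left(0 \right)} 55\right) + 119170 = \left(\left(- \frac{21317}{27619} - \frac{1731}{-152014}\right) + - 45 \left(8 - 0\right) 55\right) + 119170 = \left(\left(\left(-21317\right) \frac{1}{27619} - - \frac{1731}{152014}\right) + - 45 \left(8 + 0\right) 55\right) + 119170 = \left(\left(- \frac{21317}{27619} + \frac{1731}{152014}\right) + \left(-45\right) 8 \cdot 55\right) + 119170 = \left(- \frac{3192673949}{4198474666} - 19800\right) + 119170 = - \frac{83132991060749}{4198474666} + 119170 = \frac{417199234886471}{4198474666}$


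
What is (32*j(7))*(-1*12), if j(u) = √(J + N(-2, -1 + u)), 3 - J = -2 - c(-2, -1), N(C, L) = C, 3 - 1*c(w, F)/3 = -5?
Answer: -1152*√3 ≈ -1995.3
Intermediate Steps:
c(w, F) = 24 (c(w, F) = 9 - 3*(-5) = 9 + 15 = 24)
J = 29 (J = 3 - (-2 - 1*24) = 3 - (-2 - 24) = 3 - 1*(-26) = 3 + 26 = 29)
j(u) = 3*√3 (j(u) = √(29 - 2) = √27 = 3*√3)
(32*j(7))*(-1*12) = (32*(3*√3))*(-1*12) = (96*√3)*(-12) = -1152*√3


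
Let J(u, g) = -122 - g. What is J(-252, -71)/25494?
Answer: -17/8498 ≈ -0.0020005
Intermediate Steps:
J(-252, -71)/25494 = (-122 - 1*(-71))/25494 = (-122 + 71)*(1/25494) = -51*1/25494 = -17/8498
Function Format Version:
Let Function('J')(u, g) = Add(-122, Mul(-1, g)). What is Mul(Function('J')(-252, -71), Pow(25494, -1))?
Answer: Rational(-17, 8498) ≈ -0.0020005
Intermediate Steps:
Mul(Function('J')(-252, -71), Pow(25494, -1)) = Mul(Add(-122, Mul(-1, -71)), Pow(25494, -1)) = Mul(Add(-122, 71), Rational(1, 25494)) = Mul(-51, Rational(1, 25494)) = Rational(-17, 8498)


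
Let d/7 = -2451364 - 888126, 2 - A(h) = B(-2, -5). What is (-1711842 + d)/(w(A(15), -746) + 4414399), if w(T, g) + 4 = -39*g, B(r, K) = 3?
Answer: -25088272/4443489 ≈ -5.6461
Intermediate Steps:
A(h) = -1 (A(h) = 2 - 1*3 = 2 - 3 = -1)
d = -23376430 (d = 7*(-2451364 - 888126) = 7*(-3339490) = -23376430)
w(T, g) = -4 - 39*g
(-1711842 + d)/(w(A(15), -746) + 4414399) = (-1711842 - 23376430)/((-4 - 39*(-746)) + 4414399) = -25088272/((-4 + 29094) + 4414399) = -25088272/(29090 + 4414399) = -25088272/4443489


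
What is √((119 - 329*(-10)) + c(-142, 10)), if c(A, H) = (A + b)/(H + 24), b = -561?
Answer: √3916902/34 ≈ 58.209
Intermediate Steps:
c(A, H) = (-561 + A)/(24 + H) (c(A, H) = (A - 561)/(H + 24) = (-561 + A)/(24 + H))
√((119 - 329*(-10)) + c(-142, 10)) = √((119 - 329*(-10)) + (-561 - 142)/(24 + 10)) = √((119 + 3290) - 703/34) = √(3409 + (1/34)*(-703)) = √(3409 - 703/34) = √(115203/34) = √3916902/34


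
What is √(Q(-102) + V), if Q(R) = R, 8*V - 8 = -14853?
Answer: I*√31322/4 ≈ 44.245*I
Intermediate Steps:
V = -14845/8 (V = 1 + (⅛)*(-14853) = 1 - 14853/8 = -14845/8 ≈ -1855.6)
√(Q(-102) + V) = √(-102 - 14845/8) = √(-15661/8) = I*√31322/4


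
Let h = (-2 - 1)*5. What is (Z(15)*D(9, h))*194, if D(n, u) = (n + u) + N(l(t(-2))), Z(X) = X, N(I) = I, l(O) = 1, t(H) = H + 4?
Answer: -14550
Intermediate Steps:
t(H) = 4 + H
h = -15 (h = -3*5 = -15)
D(n, u) = 1 + n + u (D(n, u) = (n + u) + 1 = 1 + n + u)
(Z(15)*D(9, h))*194 = (15*(1 + 9 - 15))*194 = (15*(-5))*194 = -75*194 = -14550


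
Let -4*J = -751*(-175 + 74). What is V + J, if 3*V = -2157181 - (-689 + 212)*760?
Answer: -7406197/12 ≈ -6.1718e+5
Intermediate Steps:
J = -75851/4 (J = -(-751)*(-175 + 74)/4 = -(-751)*(-101)/4 = -¼*75851 = -75851/4 ≈ -18963.)
V = -1794661/3 (V = (-2157181 - (-689 + 212)*760)/3 = (-2157181 - (-477)*760)/3 = (-2157181 - 1*(-362520))/3 = (-2157181 + 362520)/3 = (⅓)*(-1794661) = -1794661/3 ≈ -5.9822e+5)
V + J = -1794661/3 - 75851/4 = -7406197/12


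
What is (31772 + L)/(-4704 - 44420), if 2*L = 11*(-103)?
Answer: -62411/98248 ≈ -0.63524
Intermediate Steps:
L = -1133/2 (L = (11*(-103))/2 = (1/2)*(-1133) = -1133/2 ≈ -566.50)
(31772 + L)/(-4704 - 44420) = (31772 - 1133/2)/(-4704 - 44420) = (62411/2)/(-49124) = (62411/2)*(-1/49124) = -62411/98248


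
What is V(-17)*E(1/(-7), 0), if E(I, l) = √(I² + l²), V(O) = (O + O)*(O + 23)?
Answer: -204/7 ≈ -29.143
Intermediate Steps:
V(O) = 2*O*(23 + O) (V(O) = (2*O)*(23 + O) = 2*O*(23 + O))
V(-17)*E(1/(-7), 0) = (2*(-17)*(23 - 17))*√((1/(-7))² + 0²) = (2*(-17)*6)*√((-⅐)² + 0) = -204*√(1/49 + 0) = -204*√(1/49) = -204*⅐ = -204/7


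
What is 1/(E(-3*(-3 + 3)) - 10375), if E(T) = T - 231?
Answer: -1/10606 ≈ -9.4286e-5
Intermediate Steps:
E(T) = -231 + T
1/(E(-3*(-3 + 3)) - 10375) = 1/((-231 - 3*(-3 + 3)) - 10375) = 1/((-231 - 3*0) - 10375) = 1/((-231 + 0) - 10375) = 1/(-231 - 10375) = 1/(-10606) = -1/10606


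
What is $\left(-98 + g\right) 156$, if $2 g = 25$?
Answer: $-13338$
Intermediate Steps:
$g = \frac{25}{2}$ ($g = \frac{1}{2} \cdot 25 = \frac{25}{2} \approx 12.5$)
$\left(-98 + g\right) 156 = \left(-98 + \frac{25}{2}\right) 156 = \left(- \frac{171}{2}\right) 156 = -13338$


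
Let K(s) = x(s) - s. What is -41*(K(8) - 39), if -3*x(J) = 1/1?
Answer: 5822/3 ≈ 1940.7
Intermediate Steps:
x(J) = -1/3 (x(J) = -1/3/1 = -1/3*1 = -1/3)
K(s) = -1/3 - s
-41*(K(8) - 39) = -41*((-1/3 - 1*8) - 39) = -41*((-1/3 - 8) - 39) = -41*(-25/3 - 39) = -41*(-142/3) = 5822/3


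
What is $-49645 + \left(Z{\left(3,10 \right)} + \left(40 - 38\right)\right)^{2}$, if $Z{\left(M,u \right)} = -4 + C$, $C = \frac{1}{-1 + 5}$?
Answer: $- \frac{794271}{16} \approx -49642.0$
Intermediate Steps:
$C = \frac{1}{4} \approx 0.25$
$Z{\left(M,u \right)} = - \frac{15}{4}$ ($Z{\left(M,u \right)} = -4 + \frac{1}{4} = - \frac{15}{4}$)
$-49645 + \left(Z{\left(3,10 \right)} + \left(40 - 38\right)\right)^{2} = -49645 + \left(- \frac{15}{4} + \left(40 - 38\right)\right)^{2} = -49645 + \left(- \frac{15}{4} + 2\right)^{2} = -49645 + \left(- \frac{7}{4}\right)^{2} = -49645 + \frac{49}{16} = - \frac{794271}{16}$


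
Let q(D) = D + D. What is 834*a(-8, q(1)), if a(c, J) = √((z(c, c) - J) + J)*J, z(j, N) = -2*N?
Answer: 6672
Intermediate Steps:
q(D) = 2*D
a(c, J) = J*√2*√(-c) (a(c, J) = √((-2*c - J) + J)*J = √((-J - 2*c) + J)*J = √(-2*c)*J = (√2*√(-c))*J = J*√2*√(-c))
834*a(-8, q(1)) = 834*((2*1)*√2*√(-1*(-8))) = 834*(2*√2*√8) = 834*(2*√2*(2*√2)) = 834*8 = 6672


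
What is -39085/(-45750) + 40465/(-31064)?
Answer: -63713731/142117800 ≈ -0.44832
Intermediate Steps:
-39085/(-45750) + 40465/(-31064) = -39085*(-1/45750) + 40465*(-1/31064) = 7817/9150 - 40465/31064 = -63713731/142117800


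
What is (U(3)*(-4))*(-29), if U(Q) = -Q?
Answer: -348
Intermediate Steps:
(U(3)*(-4))*(-29) = (-1*3*(-4))*(-29) = -3*(-4)*(-29) = 12*(-29) = -348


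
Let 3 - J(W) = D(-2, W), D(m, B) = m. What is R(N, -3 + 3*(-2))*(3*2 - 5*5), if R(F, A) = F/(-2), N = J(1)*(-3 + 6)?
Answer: 285/2 ≈ 142.50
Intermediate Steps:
J(W) = 5 (J(W) = 3 - 1*(-2) = 3 + 2 = 5)
N = 15 (N = 5*(-3 + 6) = 5*3 = 15)
R(F, A) = -F/2 (R(F, A) = F*(-1/2) = -F/2)
R(N, -3 + 3*(-2))*(3*2 - 5*5) = (-1/2*15)*(3*2 - 5*5) = -15*(6 - 25)/2 = -15/2*(-19) = 285/2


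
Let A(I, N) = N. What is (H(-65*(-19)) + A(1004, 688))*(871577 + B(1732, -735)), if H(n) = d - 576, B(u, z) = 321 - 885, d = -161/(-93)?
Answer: 9212704501/93 ≈ 9.9061e+7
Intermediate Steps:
d = 161/93 (d = -161*(-1/93) = 161/93 ≈ 1.7312)
B(u, z) = -564
H(n) = -53407/93 (H(n) = 161/93 - 576 = -53407/93)
(H(-65*(-19)) + A(1004, 688))*(871577 + B(1732, -735)) = (-53407/93 + 688)*(871577 - 564) = (10577/93)*871013 = 9212704501/93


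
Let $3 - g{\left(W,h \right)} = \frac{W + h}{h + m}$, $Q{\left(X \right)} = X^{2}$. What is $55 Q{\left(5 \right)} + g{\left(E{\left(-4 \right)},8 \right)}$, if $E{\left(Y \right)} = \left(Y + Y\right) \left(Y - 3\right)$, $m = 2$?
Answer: $\frac{6858}{5} \approx 1371.6$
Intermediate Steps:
$E{\left(Y \right)} = 2 Y \left(-3 + Y\right)$
$g{\left(W,h \right)} = 3 - \frac{W + h}{2 + h}$ ($g{\left(W,h \right)} = 3 - \frac{W + h}{h + 2} = 3 - \frac{W + h}{2 + h}$)
$55 Q{\left(5 \right)} + g{\left(E{\left(-4 \right)},8 \right)} = 55 \cdot 5^{2} + \frac{6 - 2 \left(-4\right) \left(-3 - 4\right) + 2 \cdot 8}{2 + 8} = 55 \cdot 25 + \frac{6 - 2 \left(-4\right) \left(-7\right) + 16}{10} = 1375 + \frac{6 - 56 + 16}{10} = 1375 + \frac{1}{10} \left(-34\right) = 1375 - \frac{17}{5} = \frac{6858}{5}$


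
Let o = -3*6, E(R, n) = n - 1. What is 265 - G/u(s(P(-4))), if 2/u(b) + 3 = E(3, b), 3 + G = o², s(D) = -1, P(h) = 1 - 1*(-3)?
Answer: 2135/2 ≈ 1067.5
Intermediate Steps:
P(h) = 4 (P(h) = 1 + 3 = 4)
E(R, n) = -1 + n
o = -18
G = 321 (G = -3 + (-18)² = -3 + 324 = 321)
u(b) = 2/(-4 + b) (u(b) = 2/(-3 + (-1 + b)) = 2/(-4 + b))
265 - G/u(s(P(-4))) = 265 - 321/(2/(-4 - 1)) = 265 - 321/(2/(-5)) = 265 - 321/(2*(-⅕)) = 265 - 321/(-⅖) = 265 - 321*(-5)/2 = 265 - 1*(-1605/2) = 265 + 1605/2 = 2135/2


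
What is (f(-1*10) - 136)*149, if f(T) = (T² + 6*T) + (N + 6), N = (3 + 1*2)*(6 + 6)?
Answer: -4470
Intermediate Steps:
N = 60 (N = (3 + 2)*12 = 5*12 = 60)
f(T) = 66 + T² + 6*T (f(T) = (T² + 6*T) + (60 + 6) = (T² + 6*T) + 66 = 66 + T² + 6*T)
(f(-1*10) - 136)*149 = ((66 + (-1*10)² + 6*(-1*10)) - 136)*149 = ((66 + (-10)² + 6*(-10)) - 136)*149 = ((66 + 100 - 60) - 136)*149 = (106 - 136)*149 = -30*149 = -4470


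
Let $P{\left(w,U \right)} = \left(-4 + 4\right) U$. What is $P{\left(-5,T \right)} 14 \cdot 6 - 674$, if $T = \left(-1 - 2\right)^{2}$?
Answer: $-674$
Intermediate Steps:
$T = 9$ ($T = \left(-3\right)^{2} = 9$)
$P{\left(w,U \right)} = 0$ ($P{\left(w,U \right)} = 0 U = 0$)
$P{\left(-5,T \right)} 14 \cdot 6 - 674 = 0 \cdot 14 \cdot 6 - 674 = 0 \cdot 84 - 674 = 0 - 674 = -674$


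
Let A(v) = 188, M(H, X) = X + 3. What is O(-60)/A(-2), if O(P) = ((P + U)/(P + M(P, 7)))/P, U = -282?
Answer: -57/94000 ≈ -0.00060638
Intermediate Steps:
M(H, X) = 3 + X
O(P) = (-282 + P)/(P*(10 + P)) (O(P) = ((P - 282)/(P + (3 + 7)))/P = ((-282 + P)/(P + 10))/P = ((-282 + P)/(10 + P))/P = (-282 + P)/(P*(10 + P)))
O(-60)/A(-2) = ((-282 - 60)/((-60)*(10 - 60)))/188 = -1/60*(-342)/(-50)*(1/188) = -1/60*(-1/50)*(-342)*(1/188) = -57/500*1/188 = -57/94000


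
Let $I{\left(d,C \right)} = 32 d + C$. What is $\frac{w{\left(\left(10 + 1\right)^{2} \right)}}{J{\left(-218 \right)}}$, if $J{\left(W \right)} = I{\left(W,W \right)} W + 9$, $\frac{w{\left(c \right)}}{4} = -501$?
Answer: $- \frac{668}{522767} \approx -0.0012778$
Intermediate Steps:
$I{\left(d,C \right)} = C + 32 d$
$w{\left(c \right)} = -2004$ ($w{\left(c \right)} = 4 \left(-501\right) = -2004$)
$J{\left(W \right)} = 9 + 33 W^{2}$ ($J{\left(W \right)} = \left(W + 32 W\right) W + 9 = 33 W W + 9 = 33 W^{2} + 9 = 9 + 33 W^{2}$)
$\frac{w{\left(\left(10 + 1\right)^{2} \right)}}{J{\left(-218 \right)}} = - \frac{2004}{9 + 33 \left(-218\right)^{2}} = - \frac{2004}{9 + 33 \cdot 47524} = - \frac{2004}{9 + 1568292} = - \frac{2004}{1568301} = \left(-2004\right) \frac{1}{1568301} = - \frac{668}{522767}$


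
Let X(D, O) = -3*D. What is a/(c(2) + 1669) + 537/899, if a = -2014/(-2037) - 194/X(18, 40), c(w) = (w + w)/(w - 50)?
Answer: 66022767833/110024112303 ≈ 0.60008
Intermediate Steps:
c(w) = 2*w/(-50 + w) (c(w) = (2*w)/(-50 + w) = 2*w/(-50 + w))
a = 83989/18333 (a = -2014/(-2037) - 194/((-3*18)) = -2014*(-1/2037) - 194/(-54) = 2014/2037 - 194*(-1/54) = 2014/2037 + 97/27 = 83989/18333 ≈ 4.5813)
a/(c(2) + 1669) + 537/899 = 83989/(18333*(2*2/(-50 + 2) + 1669)) + 537/899 = 83989/(18333*(2*2/(-48) + 1669)) + 537*(1/899) = 83989/(18333*(2*2*(-1/48) + 1669)) + 537/899 = 83989/(18333*(-1/12 + 1669)) + 537/899 = 83989/(18333*(20027/12)) + 537/899 = (83989/18333)*(12/20027) + 537/899 = 335956/122384997 + 537/899 = 66022767833/110024112303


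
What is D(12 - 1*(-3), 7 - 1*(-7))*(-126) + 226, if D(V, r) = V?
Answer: -1664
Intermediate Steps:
D(12 - 1*(-3), 7 - 1*(-7))*(-126) + 226 = (12 - 1*(-3))*(-126) + 226 = (12 + 3)*(-126) + 226 = 15*(-126) + 226 = -1890 + 226 = -1664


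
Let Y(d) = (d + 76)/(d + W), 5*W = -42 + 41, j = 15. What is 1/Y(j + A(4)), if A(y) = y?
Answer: 94/475 ≈ 0.19789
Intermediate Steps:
W = -1/5 (W = (-42 + 41)/5 = (1/5)*(-1) = -1/5 ≈ -0.20000)
Y(d) = (76 + d)/(-1/5 + d) (Y(d) = (d + 76)/(d - 1/5) = (76 + d)/(-1/5 + d))
1/Y(j + A(4)) = 1/(5*(76 + (15 + 4))/(-1 + 5*(15 + 4))) = 1/(5*(76 + 19)/(-1 + 5*19)) = 1/(5*95/(-1 + 95)) = 1/(5*95/94) = 1/(5*(1/94)*95) = 1/(475/94) = 94/475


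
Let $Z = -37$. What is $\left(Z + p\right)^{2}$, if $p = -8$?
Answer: $2025$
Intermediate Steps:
$\left(Z + p\right)^{2} = \left(-37 - 8\right)^{2} = \left(-45\right)^{2} = 2025$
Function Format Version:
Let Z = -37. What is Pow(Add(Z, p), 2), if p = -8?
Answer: 2025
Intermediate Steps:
Pow(Add(Z, p), 2) = Pow(Add(-37, -8), 2) = Pow(-45, 2) = 2025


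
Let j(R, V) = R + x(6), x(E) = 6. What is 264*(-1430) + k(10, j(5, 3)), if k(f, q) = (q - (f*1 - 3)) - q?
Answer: -377527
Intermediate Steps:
j(R, V) = 6 + R (j(R, V) = R + 6 = 6 + R)
k(f, q) = 3 - f (k(f, q) = (q - (f - 3)) - q = (q - (-3 + f)) - q = (q + (3 - f)) - q = (3 + q - f) - q = 3 - f)
264*(-1430) + k(10, j(5, 3)) = 264*(-1430) + (3 - 1*10) = -377520 + (3 - 10) = -377520 - 7 = -377527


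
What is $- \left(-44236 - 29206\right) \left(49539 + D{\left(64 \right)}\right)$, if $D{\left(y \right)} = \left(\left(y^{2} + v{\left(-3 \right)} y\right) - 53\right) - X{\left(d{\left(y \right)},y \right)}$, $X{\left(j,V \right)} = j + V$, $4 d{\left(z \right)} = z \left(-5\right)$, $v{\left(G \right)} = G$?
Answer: $3922243452$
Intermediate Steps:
$d{\left(z \right)} = - \frac{5 z}{4}$ ($d{\left(z \right)} = \frac{z \left(-5\right)}{4} = \frac{\left(-5\right) z}{4} = - \frac{5 z}{4}$)
$X{\left(j,V \right)} = V + j$
$D{\left(y \right)} = -53 + y^{2} - \frac{11 y}{4}$ ($D{\left(y \right)} = \left(\left(y^{2} - 3 y\right) - 53\right) - \left(y - \frac{5 y}{4}\right) = \left(-53 + y^{2} - 3 y\right) - - \frac{y}{4} = \left(-53 + y^{2} - 3 y\right) + \frac{y}{4} = -53 + y^{2} - \frac{11 y}{4}$)
$- \left(-44236 - 29206\right) \left(49539 + D{\left(64 \right)}\right) = - \left(-44236 - 29206\right) \left(49539 - \left(229 - 4096\right)\right) = - \left(-73442\right) \left(49539 - -3867\right) = - \left(-73442\right) \left(49539 + 3867\right) = - \left(-73442\right) 53406 = \left(-1\right) \left(-3922243452\right) = 3922243452$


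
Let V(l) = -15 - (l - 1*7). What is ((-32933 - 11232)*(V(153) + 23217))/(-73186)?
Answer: 509134120/36593 ≈ 13913.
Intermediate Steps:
V(l) = -8 - l (V(l) = -15 - (l - 7) = -15 - (-7 + l) = -15 + (7 - l) = -8 - l)
((-32933 - 11232)*(V(153) + 23217))/(-73186) = ((-32933 - 11232)*((-8 - 1*153) + 23217))/(-73186) = -44165*((-8 - 153) + 23217)*(-1/73186) = -44165*(-161 + 23217)*(-1/73186) = -44165*23056*(-1/73186) = -1018268240*(-1/73186) = 509134120/36593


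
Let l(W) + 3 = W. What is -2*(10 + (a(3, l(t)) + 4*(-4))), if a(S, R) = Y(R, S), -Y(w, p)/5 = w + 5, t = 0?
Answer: 32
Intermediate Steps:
l(W) = -3 + W
Y(w, p) = -25 - 5*w (Y(w, p) = -5*(w + 5) = -5*(5 + w) = -25 - 5*w)
a(S, R) = -25 - 5*R
-2*(10 + (a(3, l(t)) + 4*(-4))) = -2*(10 + ((-25 - 5*(-3 + 0)) + 4*(-4))) = -2*(10 + ((-25 - 5*(-3)) - 16)) = -2*(10 + ((-25 + 15) - 16)) = -2*(10 + (-10 - 16)) = -2*(10 - 26) = -2*(-16) = 32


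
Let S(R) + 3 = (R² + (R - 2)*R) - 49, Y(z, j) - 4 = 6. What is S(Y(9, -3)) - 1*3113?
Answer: -2985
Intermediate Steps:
Y(z, j) = 10 (Y(z, j) = 4 + 6 = 10)
S(R) = -52 + R² + R*(-2 + R) (S(R) = -3 + ((R² + (R - 2)*R) - 49) = -3 + ((R² + (-2 + R)*R) - 49) = -3 + ((R² + R*(-2 + R)) - 49) = -3 + (-49 + R² + R*(-2 + R)) = -52 + R² + R*(-2 + R))
S(Y(9, -3)) - 1*3113 = (-52 - 2*10 + 2*10²) - 1*3113 = (-52 - 20 + 2*100) - 3113 = (-52 - 20 + 200) - 3113 = 128 - 3113 = -2985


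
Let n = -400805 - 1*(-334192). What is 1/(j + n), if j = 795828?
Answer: 1/729215 ≈ 1.3713e-6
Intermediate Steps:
n = -66613 (n = -400805 + 334192 = -66613)
1/(j + n) = 1/(795828 - 66613) = 1/729215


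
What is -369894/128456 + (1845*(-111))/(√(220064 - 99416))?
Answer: -184947/64228 - 68265*√30162/20108 ≈ -592.48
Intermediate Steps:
-369894/128456 + (1845*(-111))/(√(220064 - 99416)) = -369894*1/128456 - 204795*√30162/60324 = -184947/64228 - 204795*√30162/60324 = -184947/64228 - 68265*√30162/20108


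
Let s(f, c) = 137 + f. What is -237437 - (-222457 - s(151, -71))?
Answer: -14692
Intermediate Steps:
-237437 - (-222457 - s(151, -71)) = -237437 - (-222457 - (137 + 151)) = -237437 - (-222457 - 1*288) = -237437 - (-222457 - 288) = -237437 - 1*(-222745) = -237437 + 222745 = -14692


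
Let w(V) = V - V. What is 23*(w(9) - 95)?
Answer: -2185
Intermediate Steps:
w(V) = 0
23*(w(9) - 95) = 23*(0 - 95) = 23*(-95) = -2185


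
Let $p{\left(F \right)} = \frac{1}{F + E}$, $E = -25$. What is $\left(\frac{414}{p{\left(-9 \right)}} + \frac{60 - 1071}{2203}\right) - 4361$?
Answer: $- \frac{40617722}{2203} \approx -18437.0$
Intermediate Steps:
$p{\left(F \right)} = \frac{1}{-25 + F}$ ($p{\left(F \right)} = \frac{1}{F - 25} = \frac{1}{-25 + F}$)
$\left(\frac{414}{p{\left(-9 \right)}} + \frac{60 - 1071}{2203}\right) - 4361 = \left(\frac{414}{\frac{1}{-25 - 9}} + \frac{60 - 1071}{2203}\right) - 4361 = \left(\frac{414}{\frac{1}{-34}} - \frac{1011}{2203}\right) - 4361 = \left(\frac{414}{- \frac{1}{34}} - \frac{1011}{2203}\right) - 4361 = \left(414 \left(-34\right) - \frac{1011}{2203}\right) - 4361 = \left(-14076 - \frac{1011}{2203}\right) - 4361 = - \frac{31010439}{2203} - 4361 = - \frac{40617722}{2203}$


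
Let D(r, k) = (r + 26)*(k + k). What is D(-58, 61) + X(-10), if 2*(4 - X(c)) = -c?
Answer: -3905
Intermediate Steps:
X(c) = 4 + c/2 (X(c) = 4 - (-1)*c/2 = 4 + c/2)
D(r, k) = 2*k*(26 + r) (D(r, k) = (26 + r)*(2*k) = 2*k*(26 + r))
D(-58, 61) + X(-10) = 2*61*(26 - 58) + (4 + (½)*(-10)) = 2*61*(-32) + (4 - 5) = -3904 - 1 = -3905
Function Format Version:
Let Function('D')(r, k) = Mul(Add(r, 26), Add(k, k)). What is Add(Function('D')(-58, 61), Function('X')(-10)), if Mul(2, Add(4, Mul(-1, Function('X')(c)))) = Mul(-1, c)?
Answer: -3905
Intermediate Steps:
Function('X')(c) = Add(4, Mul(Rational(1, 2), c)) (Function('X')(c) = Add(4, Mul(Rational(-1, 2), Mul(-1, c))) = Add(4, Mul(Rational(1, 2), c)))
Function('D')(r, k) = Mul(2, k, Add(26, r)) (Function('D')(r, k) = Mul(Add(26, r), Mul(2, k)) = Mul(2, k, Add(26, r)))
Add(Function('D')(-58, 61), Function('X')(-10)) = Add(Mul(2, 61, Add(26, -58)), Add(4, Mul(Rational(1, 2), -10))) = Add(Mul(2, 61, -32), Add(4, -5)) = Add(-3904, -1) = -3905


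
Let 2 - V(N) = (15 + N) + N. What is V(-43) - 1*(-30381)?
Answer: 30454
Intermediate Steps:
V(N) = -13 - 2*N (V(N) = 2 - ((15 + N) + N) = 2 - (15 + 2*N) = 2 + (-15 - 2*N) = -13 - 2*N)
V(-43) - 1*(-30381) = (-13 - 2*(-43)) - 1*(-30381) = (-13 + 86) + 30381 = 73 + 30381 = 30454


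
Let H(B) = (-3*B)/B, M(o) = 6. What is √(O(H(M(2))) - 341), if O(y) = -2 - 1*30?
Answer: I*√373 ≈ 19.313*I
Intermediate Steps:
H(B) = -3
O(y) = -32 (O(y) = -2 - 30 = -32)
√(O(H(M(2))) - 341) = √(-32 - 341) = √(-373) = I*√373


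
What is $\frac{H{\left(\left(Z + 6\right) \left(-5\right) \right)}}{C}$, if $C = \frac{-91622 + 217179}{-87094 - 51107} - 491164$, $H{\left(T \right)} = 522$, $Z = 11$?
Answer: $- \frac{72140922}{67879481521} \approx -0.0010628$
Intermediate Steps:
$C = - \frac{67879481521}{138201}$ ($C = \frac{125557}{-138201} - 491164 = 125557 \left(- \frac{1}{138201}\right) - 491164 = - \frac{125557}{138201} - 491164 = - \frac{67879481521}{138201} \approx -4.9117 \cdot 10^{5}$)
$\frac{H{\left(\left(Z + 6\right) \left(-5\right) \right)}}{C} = \frac{522}{- \frac{67879481521}{138201}} = 522 \left(- \frac{138201}{67879481521}\right) = - \frac{72140922}{67879481521}$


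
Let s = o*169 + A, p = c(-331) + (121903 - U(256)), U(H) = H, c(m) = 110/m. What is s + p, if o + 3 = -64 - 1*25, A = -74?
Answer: 35094165/331 ≈ 1.0602e+5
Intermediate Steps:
o = -92 (o = -3 + (-64 - 1*25) = -3 + (-64 - 25) = -3 - 89 = -92)
p = 40265047/331 (p = 110/(-331) + (121903 - 1*256) = 110*(-1/331) + (121903 - 256) = -110/331 + 121647 = 40265047/331 ≈ 1.2165e+5)
s = -15622 (s = -92*169 - 74 = -15548 - 74 = -15622)
s + p = -15622 + 40265047/331 = 35094165/331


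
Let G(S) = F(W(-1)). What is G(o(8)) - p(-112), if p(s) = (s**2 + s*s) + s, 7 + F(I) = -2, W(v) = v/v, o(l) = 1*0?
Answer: -24985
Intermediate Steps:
o(l) = 0
W(v) = 1
F(I) = -9 (F(I) = -7 - 2 = -9)
G(S) = -9
p(s) = s + 2*s**2 (p(s) = (s**2 + s**2) + s = 2*s**2 + s = s + 2*s**2)
G(o(8)) - p(-112) = -9 - (-112)*(1 + 2*(-112)) = -9 - (-112)*(1 - 224) = -9 - (-112)*(-223) = -9 - 1*24976 = -9 - 24976 = -24985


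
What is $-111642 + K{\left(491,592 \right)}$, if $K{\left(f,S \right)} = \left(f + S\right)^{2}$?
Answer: $1061247$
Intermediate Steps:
$K{\left(f,S \right)} = \left(S + f\right)^{2}$
$-111642 + K{\left(491,592 \right)} = -111642 + \left(592 + 491\right)^{2} = -111642 + 1083^{2} = -111642 + 1172889 = 1061247$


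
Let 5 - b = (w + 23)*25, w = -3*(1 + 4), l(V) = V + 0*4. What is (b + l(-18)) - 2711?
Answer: -2924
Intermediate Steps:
l(V) = V (l(V) = V + 0 = V)
w = -15 (w = -3*5 = -15)
b = -195 (b = 5 - (-15 + 23)*25 = 5 - 8*25 = 5 - 1*200 = 5 - 200 = -195)
(b + l(-18)) - 2711 = (-195 - 18) - 2711 = -213 - 2711 = -2924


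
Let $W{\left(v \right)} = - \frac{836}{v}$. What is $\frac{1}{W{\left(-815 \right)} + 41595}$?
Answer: $\frac{815}{33900761} \approx 2.4041 \cdot 10^{-5}$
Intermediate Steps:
$\frac{1}{W{\left(-815 \right)} + 41595} = \frac{1}{- \frac{836}{-815} + 41595} = \frac{1}{\left(-836\right) \left(- \frac{1}{815}\right) + 41595} = \frac{1}{\frac{836}{815} + 41595} = \frac{1}{\frac{33900761}{815}} = \frac{815}{33900761}$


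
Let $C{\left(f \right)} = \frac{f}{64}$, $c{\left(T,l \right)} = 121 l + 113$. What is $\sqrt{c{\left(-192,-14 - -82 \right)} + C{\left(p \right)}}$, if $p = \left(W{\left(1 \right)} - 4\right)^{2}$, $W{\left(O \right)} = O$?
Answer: $\frac{\sqrt{533833}}{8} \approx 91.33$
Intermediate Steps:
$c{\left(T,l \right)} = 113 + 121 l$
$p = 9$ ($p = \left(1 - 4\right)^{2} = \left(-3\right)^{2} = 9$)
$C{\left(f \right)} = \frac{f}{64}$ ($C{\left(f \right)} = f \frac{1}{64} = \frac{f}{64}$)
$\sqrt{c{\left(-192,-14 - -82 \right)} + C{\left(p \right)}} = \sqrt{\left(113 + 121 \left(-14 - -82\right)\right) + \frac{1}{64} \cdot 9} = \sqrt{\left(113 + 121 \left(-14 + 82\right)\right) + \frac{9}{64}} = \sqrt{\left(113 + 121 \cdot 68\right) + \frac{9}{64}} = \sqrt{\left(113 + 8228\right) + \frac{9}{64}} = \sqrt{8341 + \frac{9}{64}} = \sqrt{\frac{533833}{64}} = \frac{\sqrt{533833}}{8}$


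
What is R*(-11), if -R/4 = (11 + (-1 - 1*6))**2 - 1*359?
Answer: -15092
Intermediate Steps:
R = 1372 (R = -4*((11 + (-1 - 1*6))**2 - 1*359) = -4*((11 + (-1 - 6))**2 - 359) = -4*((11 - 7)**2 - 359) = -4*(4**2 - 359) = -4*(16 - 359) = -4*(-343) = 1372)
R*(-11) = 1372*(-11) = -15092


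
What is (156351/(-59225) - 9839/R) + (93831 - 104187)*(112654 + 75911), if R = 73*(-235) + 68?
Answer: -1976168700696640262/1011977575 ≈ -1.9528e+9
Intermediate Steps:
R = -17087 (R = -17155 + 68 = -17087)
(156351/(-59225) - 9839/R) + (93831 - 104187)*(112654 + 75911) = (156351/(-59225) - 9839/(-17087)) + (93831 - 104187)*(112654 + 75911) = (156351*(-1/59225) - 9839*(-1/17087)) - 10356*188565 = (-156351/59225 + 9839/17087) - 1952779140 = -2088854762/1011977575 - 1952779140 = -1976168700696640262/1011977575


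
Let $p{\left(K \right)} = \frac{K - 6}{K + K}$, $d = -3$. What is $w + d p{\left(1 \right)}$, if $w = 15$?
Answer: $\frac{45}{2} \approx 22.5$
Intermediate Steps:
$p{\left(K \right)} = \frac{-6 + K}{2 K}$
$w + d p{\left(1 \right)} = 15 - 3 \frac{-6 + 1}{2 \cdot 1} = 15 - 3 \cdot \frac{1}{2} \cdot 1 \left(-5\right) = 15 - - \frac{15}{2} = 15 + \frac{15}{2} = \frac{45}{2}$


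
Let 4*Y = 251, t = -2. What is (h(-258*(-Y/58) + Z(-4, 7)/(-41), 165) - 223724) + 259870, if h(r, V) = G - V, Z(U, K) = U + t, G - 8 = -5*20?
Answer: 35889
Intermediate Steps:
Y = 251/4 (Y = (¼)*251 = 251/4 ≈ 62.750)
G = -92 (G = 8 - 5*20 = 8 - 100 = -92)
Z(U, K) = -2 + U (Z(U, K) = U - 2 = -2 + U)
h(r, V) = -92 - V
(h(-258*(-Y/58) + Z(-4, 7)/(-41), 165) - 223724) + 259870 = ((-92 - 1*165) - 223724) + 259870 = ((-92 - 165) - 223724) + 259870 = (-257 - 223724) + 259870 = -223981 + 259870 = 35889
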